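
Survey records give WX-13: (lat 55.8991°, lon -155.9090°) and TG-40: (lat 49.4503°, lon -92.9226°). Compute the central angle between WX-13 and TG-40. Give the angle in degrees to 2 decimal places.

37.37°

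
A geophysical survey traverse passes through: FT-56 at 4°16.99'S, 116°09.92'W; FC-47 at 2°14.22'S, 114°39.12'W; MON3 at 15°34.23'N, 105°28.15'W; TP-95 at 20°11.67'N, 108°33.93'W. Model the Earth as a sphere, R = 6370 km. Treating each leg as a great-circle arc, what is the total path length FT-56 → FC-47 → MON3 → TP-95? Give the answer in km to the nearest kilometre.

3115 km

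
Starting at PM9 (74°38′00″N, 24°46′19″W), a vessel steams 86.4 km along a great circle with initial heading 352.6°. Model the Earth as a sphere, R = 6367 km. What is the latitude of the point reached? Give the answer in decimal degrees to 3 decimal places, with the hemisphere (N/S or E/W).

PM9: φ = +74.63333°, λ = -24.77194°
δ = d/R = 86.4/6367 = 0.013570 rad
φ₂ = arcsin(sin φ₁ cos δ + cos φ₁ sin δ cos θ)
   = arcsin(0.96425·0.99991 + 0.26500·0.01357·0.99167) = 75.40402°
λ₂ = λ₁ + atan2(sin θ sin δ cos φ₁, cos δ − sin φ₁ sin φ₂) = -25.16931°

75.404°N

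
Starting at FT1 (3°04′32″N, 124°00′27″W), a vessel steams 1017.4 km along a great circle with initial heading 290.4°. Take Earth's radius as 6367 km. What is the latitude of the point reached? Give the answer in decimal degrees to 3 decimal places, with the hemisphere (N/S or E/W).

6.220°N

FT1: φ = +3.07556°, λ = -124.00750°
δ = d/R = 1017.4/6367 = 0.159793 rad
φ₂ = arcsin(sin φ₁ cos δ + cos φ₁ sin δ cos θ)
   = arcsin(0.05365·0.98726 + 0.99856·0.15911·0.34857) = 6.22032°
λ₂ = λ₁ + atan2(sin θ sin δ cos φ₁, cos δ − sin φ₁ sin φ₂) = -132.63544°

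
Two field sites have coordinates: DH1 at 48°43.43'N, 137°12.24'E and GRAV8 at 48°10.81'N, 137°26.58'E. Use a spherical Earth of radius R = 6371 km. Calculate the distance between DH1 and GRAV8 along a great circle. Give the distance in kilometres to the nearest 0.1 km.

DH1: φ = +48.72383°, λ = +137.20400°
GRAV8: φ = +48.18017°, λ = +137.44300°
Δφ = -0.5437°,  Δλ = 0.2390°
a = sin²(Δφ/2) + cos φ₁ cos φ₂ sin²(Δλ/2) = 0.000024
c = 2·arcsin(√a) = 0.009884 rad = 0.5663°
d = R·c = 6371 × 0.009884 = 63.0 km

63.0 km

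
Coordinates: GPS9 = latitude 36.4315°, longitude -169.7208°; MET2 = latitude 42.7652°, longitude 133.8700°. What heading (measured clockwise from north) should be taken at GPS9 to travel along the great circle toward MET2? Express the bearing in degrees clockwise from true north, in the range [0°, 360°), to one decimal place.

Δλ = -56.4092°
y = sin Δλ · cos φ₂ = -0.611548
x = cos φ₁ sin φ₂ − sin φ₁ cos φ₂ cos Δλ = 0.305089
θ = atan2(y, x) = -63.4863° → 296.5137° (mod 360°)

296.5°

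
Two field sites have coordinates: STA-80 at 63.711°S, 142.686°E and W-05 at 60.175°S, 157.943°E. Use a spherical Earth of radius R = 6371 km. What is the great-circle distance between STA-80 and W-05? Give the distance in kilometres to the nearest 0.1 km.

Δφ = 3.5360°,  Δλ = 15.2570°
a = sin²(Δφ/2) + cos φ₁ cos φ₂ sin²(Δλ/2) = 0.004834
c = 2·arcsin(√a) = 0.139162 rad = 7.9734°
d = R·c = 6371 × 0.139162 = 886.6 km

886.6 km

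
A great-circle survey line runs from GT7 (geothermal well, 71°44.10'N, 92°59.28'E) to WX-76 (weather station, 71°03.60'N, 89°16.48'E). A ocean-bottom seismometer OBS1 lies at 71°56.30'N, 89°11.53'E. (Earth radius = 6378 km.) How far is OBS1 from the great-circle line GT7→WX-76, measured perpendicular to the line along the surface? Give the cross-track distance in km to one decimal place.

84.9 km

GT7: φ = +71.73500°, λ = +92.98800°
WX-76: φ = +71.06000°, λ = +89.27467°
OBS1: φ = +71.93833°, λ = +89.19217°
δ₁₃ = central angle GT7→OBS1 = 0.020951 rad  (haversine)
θ₁₃ = bearing GT7→OBS1 = 281.550°,  θ₁₂ = bearing GT7→WX-76 = 242.093°
dₓₜ = R·arcsin(sin δ₁₃ · sin(θ₁₃ − θ₁₂)) = 6378·arcsin(0.02095·sin(39.458°)) = 84.916 km
|dₓₜ| = 84.916 km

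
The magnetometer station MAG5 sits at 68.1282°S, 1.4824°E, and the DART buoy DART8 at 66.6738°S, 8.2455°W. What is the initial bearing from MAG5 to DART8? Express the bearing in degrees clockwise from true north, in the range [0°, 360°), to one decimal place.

286.7°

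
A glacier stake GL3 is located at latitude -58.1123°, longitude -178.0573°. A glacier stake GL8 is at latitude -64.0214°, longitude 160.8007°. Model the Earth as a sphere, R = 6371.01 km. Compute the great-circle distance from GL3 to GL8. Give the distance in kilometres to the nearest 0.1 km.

1304.5 km

Δφ = -5.9091°,  Δλ = -21.1420°
a = sin²(Δφ/2) + cos φ₁ cos φ₂ sin²(Δλ/2) = 0.010444
c = 2·arcsin(√a) = 0.204753 rad = 11.7315°
d = R·c = 6371.01 × 0.204753 = 1304.5 km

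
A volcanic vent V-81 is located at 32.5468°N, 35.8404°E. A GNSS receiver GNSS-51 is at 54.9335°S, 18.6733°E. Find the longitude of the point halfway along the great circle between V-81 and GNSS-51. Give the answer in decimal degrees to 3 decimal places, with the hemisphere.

28.894°E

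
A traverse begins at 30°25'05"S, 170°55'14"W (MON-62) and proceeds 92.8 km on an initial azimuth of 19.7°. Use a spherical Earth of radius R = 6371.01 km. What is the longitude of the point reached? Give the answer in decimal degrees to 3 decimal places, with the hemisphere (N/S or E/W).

170.597°W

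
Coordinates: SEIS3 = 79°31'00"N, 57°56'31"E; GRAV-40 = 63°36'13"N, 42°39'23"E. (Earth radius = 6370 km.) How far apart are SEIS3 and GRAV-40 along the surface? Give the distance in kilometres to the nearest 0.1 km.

1834.5 km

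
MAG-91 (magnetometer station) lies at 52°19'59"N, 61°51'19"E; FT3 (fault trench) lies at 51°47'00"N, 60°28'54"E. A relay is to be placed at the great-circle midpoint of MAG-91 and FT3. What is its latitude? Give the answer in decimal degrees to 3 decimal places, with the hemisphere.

MAG-91: φ = +52.33306°, λ = +61.85528°
FT3: φ = +51.78333°, λ = +60.48167°
Bx = cos φ₂ cos Δλ = 0.618459,  By = cos φ₂ sin Δλ = -0.014830
φₘ = atan2(sin φ₁ + sin φ₂, √((cos φ₁ + Bx)² + By²)) = 52.06019°
λₘ = λ₁ + atan2(By, cos φ₁ + Bx) = 61.16425°

52.060°N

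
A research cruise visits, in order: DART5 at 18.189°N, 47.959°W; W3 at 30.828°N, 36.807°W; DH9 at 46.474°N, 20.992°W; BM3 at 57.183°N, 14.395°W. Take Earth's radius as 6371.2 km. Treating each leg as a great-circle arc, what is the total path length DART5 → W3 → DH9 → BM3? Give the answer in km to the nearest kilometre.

DART5→W3: c = 0.282492 rad, d = 1799.81 km
W3→DH9: c = 0.346519 rad, d = 2207.74 km
DH9→BM3: c = 0.199770 rad, d = 1272.77 km
Total = 1799.81 + 2207.74 + 1272.77 = 5280.33 km

5280 km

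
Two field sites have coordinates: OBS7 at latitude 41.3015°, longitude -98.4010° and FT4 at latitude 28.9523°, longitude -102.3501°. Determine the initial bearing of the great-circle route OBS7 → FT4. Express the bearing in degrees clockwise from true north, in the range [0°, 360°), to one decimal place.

195.8°

Δλ = -3.9491°
y = sin Δλ · cos φ₂ = -0.060263
x = cos φ₁ sin φ₂ − sin φ₁ cos φ₂ cos Δλ = -0.212498
θ = atan2(y, x) = -164.1670° → 195.8330° (mod 360°)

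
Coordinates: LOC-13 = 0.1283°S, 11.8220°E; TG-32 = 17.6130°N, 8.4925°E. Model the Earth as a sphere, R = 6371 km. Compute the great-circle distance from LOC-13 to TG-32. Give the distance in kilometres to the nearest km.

Δφ = 17.7413°,  Δλ = -3.3295°
a = sin²(Δφ/2) + cos φ₁ cos φ₂ sin²(Δλ/2) = 0.024583
c = 2·arcsin(√a) = 0.314881 rad = 18.0413°
d = R·c = 6371 × 0.314881 = 2006.1 km

2006 km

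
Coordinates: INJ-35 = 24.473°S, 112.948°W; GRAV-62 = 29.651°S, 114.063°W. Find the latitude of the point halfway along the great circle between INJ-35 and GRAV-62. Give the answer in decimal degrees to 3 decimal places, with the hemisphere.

27.063°S

Bx = cos φ₂ cos Δλ = 0.868890,  By = cos φ₂ sin Δλ = -0.016911
φₘ = atan2(sin φ₁ + sin φ₂, √((cos φ₁ + Bx)² + By²)) = -27.06310°
λₘ = λ₁ + atan2(By, cos φ₁ + Bx) = -113.49262°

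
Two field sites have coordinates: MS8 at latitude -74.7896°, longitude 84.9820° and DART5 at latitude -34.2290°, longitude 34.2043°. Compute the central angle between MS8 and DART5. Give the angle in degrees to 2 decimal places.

Δφ = 40.5606°,  Δλ = -50.7777°
a = sin²(Δφ/2) + cos φ₁ cos φ₂ sin²(Δλ/2) = 0.160018
c = 2·arcsin(√a) = 0.823084 rad = 47.1592°

47.16°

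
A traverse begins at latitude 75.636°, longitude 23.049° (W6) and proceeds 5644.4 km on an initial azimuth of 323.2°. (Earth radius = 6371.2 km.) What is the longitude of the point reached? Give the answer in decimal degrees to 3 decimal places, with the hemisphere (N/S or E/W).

δ = d/R = 5644.4/6371.2 = 0.885924 rad
φ₂ = arcsin(sin φ₁ cos δ + cos φ₁ sin δ cos θ)
   = arcsin(0.96874·0.63257 + 0.24808·0.77450·0.80073) = 50.05409°
λ₂ = λ₁ + atan2(sin θ sin δ cos φ₁, cos δ − sin φ₁ sin φ₂) = -110.68297°

110.683°W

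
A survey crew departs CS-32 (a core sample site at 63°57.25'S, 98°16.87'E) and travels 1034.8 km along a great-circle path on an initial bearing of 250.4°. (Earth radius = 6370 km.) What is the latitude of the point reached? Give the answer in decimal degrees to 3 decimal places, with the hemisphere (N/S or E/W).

CS-32: φ = -63.95417°, λ = +98.28117°
δ = d/R = 1034.8/6370 = 0.162449 rad
φ₂ = arcsin(sin φ₁ cos δ + cos φ₁ sin δ cos θ)
   = arcsin(-0.89844·0.98683 + 0.43909·0.16174·-0.33545) = -65.56580°
λ₂ = λ₁ + atan2(sin θ sin δ cos φ₁, cos δ − sin φ₁ sin φ₂) = 76.66775°

65.566°S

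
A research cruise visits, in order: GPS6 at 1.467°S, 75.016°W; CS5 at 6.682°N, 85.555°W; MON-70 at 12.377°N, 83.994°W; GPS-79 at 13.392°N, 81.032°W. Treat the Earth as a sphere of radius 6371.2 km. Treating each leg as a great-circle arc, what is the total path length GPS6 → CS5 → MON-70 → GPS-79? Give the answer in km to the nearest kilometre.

GPS6→CS5: c = 0.232239 rad, d = 1479.64 km
CS5→MON-70: c = 0.102961 rad, d = 655.98 km
MON-70→GPS-79: c = 0.053417 rad, d = 340.33 km
Total = 1479.64 + 655.98 + 340.33 = 2475.96 km

2476 km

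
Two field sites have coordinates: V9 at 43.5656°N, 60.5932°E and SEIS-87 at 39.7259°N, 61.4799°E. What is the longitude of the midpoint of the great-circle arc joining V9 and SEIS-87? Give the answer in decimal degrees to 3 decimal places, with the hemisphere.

61.050°E

Bx = cos φ₂ cos Δλ = 0.769019,  By = cos φ₂ sin Δλ = 0.011902
φₘ = atan2(sin φ₁ + sin φ₂, √((cos φ₁ + Bx)² + By²)) = 41.64660°
λₘ = λ₁ + atan2(By, cos φ₁ + Bx) = 61.04977°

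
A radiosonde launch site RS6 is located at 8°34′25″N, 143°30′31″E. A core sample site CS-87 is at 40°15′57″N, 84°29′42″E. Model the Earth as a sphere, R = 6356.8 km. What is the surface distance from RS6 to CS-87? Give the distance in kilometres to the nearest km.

6768 km

RS6: φ = +8.57361°, λ = +143.50861°
CS-87: φ = +40.26583°, λ = +84.49500°
Δφ = 31.6922°,  Δλ = -59.0136°
a = sin²(Δφ/2) + cos φ₁ cos φ₂ sin²(Δλ/2) = 0.257594
c = 2·arcsin(√a) = 1.064648 rad = 60.9998°
d = R·c = 6356.8 × 1.064648 = 6767.8 km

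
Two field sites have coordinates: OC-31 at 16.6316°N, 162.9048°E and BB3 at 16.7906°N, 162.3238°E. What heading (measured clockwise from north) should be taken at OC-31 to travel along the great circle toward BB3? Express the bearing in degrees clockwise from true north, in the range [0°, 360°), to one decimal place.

Δλ = -0.5810°
y = sin Δλ · cos φ₂ = -0.009708
x = cos φ₁ sin φ₂ − sin φ₁ cos φ₂ cos Δλ = 0.002789
θ = atan2(y, x) = -73.9702° → 286.0298° (mod 360°)

286.0°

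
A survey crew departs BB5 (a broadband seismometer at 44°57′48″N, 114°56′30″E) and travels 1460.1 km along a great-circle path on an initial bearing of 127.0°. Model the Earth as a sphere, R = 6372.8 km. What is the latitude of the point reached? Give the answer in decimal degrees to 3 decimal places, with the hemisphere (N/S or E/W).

36.262°N

BB5: φ = +44.96333°, λ = +114.94167°
δ = d/R = 1460.1/6372.8 = 0.229114 rad
φ₂ = arcsin(sin φ₁ cos δ + cos φ₁ sin δ cos θ)
   = arcsin(0.70665·0.97387 + 0.70756·0.22712·-0.60182) = 36.26194°
λ₂ = λ₁ + atan2(sin θ sin δ cos φ₁, cos δ − sin φ₁ sin φ₂) = 127.94162°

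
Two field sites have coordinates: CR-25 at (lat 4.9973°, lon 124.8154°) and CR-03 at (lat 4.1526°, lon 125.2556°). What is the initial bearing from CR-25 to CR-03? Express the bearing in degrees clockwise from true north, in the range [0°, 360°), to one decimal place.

152.5°

Δλ = 0.4402°
y = sin Δλ · cos φ₂ = 0.007663
x = cos φ₁ sin φ₂ − sin φ₁ cos φ₂ cos Δλ = -0.014740
θ = atan2(y, x) = 152.5315° → 152.5315° (mod 360°)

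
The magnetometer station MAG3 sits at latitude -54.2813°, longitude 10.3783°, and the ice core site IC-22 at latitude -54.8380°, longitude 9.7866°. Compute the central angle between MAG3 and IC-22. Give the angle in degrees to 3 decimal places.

0.654°

Δφ = -0.5567°,  Δλ = -0.5917°
a = sin²(Δφ/2) + cos φ₁ cos φ₂ sin²(Δλ/2) = 0.000033
c = 2·arcsin(√a) = 0.011413 rad = 0.6539°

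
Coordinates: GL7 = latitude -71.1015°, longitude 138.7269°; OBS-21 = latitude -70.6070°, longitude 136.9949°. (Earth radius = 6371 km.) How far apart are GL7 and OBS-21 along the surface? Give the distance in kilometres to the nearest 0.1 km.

83.7 km

Δφ = 0.4945°,  Δλ = -1.7320°
a = sin²(Δφ/2) + cos φ₁ cos φ₂ sin²(Δλ/2) = 0.000043
c = 2·arcsin(√a) = 0.013144 rad = 0.7531°
d = R·c = 6371 × 0.013144 = 83.7 km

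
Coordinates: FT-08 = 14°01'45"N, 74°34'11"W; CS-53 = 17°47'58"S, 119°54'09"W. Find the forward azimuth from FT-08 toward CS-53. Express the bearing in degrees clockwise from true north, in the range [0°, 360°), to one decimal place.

235.9°

FT-08: φ = +14.02917°, λ = -74.56972°
CS-53: φ = -17.79944°, λ = -119.90250°
Δλ = -45.3328°
y = sin Δλ · cos φ₂ = -0.677158
x = cos φ₁ sin φ₂ − sin φ₁ cos φ₂ cos Δλ = -0.458826
θ = atan2(y, x) = -124.1206° → 235.8794° (mod 360°)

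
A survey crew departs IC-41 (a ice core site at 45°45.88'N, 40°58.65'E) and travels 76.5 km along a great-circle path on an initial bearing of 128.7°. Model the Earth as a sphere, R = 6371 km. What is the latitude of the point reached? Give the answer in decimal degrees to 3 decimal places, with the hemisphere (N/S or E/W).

IC-41: φ = +45.76467°, λ = +40.97750°
δ = d/R = 76.5/6371 = 0.012008 rad
φ₂ = arcsin(sin φ₁ cos δ + cos φ₁ sin δ cos θ)
   = arcsin(0.71648·0.99993 + 0.69761·0.01201·-0.62524) = 45.33195°
λ₂ = λ₁ + atan2(sin θ sin δ cos φ₁, cos δ − sin φ₁ sin φ₂) = 41.74126°

45.332°N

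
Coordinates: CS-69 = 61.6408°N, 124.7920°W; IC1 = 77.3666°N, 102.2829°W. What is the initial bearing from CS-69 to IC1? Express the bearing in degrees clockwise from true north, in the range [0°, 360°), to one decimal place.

16.3°

Δλ = 22.5091°
y = sin Δλ · cos φ₂ = 0.083730
x = cos φ₁ sin φ₂ − sin φ₁ cos φ₂ cos Δλ = 0.285696
θ = atan2(y, x) = 16.3344° → 16.3344° (mod 360°)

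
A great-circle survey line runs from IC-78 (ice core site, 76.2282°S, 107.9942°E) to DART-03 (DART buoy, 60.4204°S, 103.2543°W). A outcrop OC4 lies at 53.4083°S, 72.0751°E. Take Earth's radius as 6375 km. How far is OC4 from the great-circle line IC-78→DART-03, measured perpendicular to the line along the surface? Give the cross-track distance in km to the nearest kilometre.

1391 km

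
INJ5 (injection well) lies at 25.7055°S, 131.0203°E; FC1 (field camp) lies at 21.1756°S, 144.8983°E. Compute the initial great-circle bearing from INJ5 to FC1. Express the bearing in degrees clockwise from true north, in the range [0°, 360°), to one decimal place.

73.3°

Δλ = 13.8780°
y = sin Δλ · cos φ₂ = 0.223660
x = cos φ₁ sin φ₂ − sin φ₁ cos φ₂ cos Δλ = 0.067173
θ = atan2(y, x) = 73.2832° → 73.2832° (mod 360°)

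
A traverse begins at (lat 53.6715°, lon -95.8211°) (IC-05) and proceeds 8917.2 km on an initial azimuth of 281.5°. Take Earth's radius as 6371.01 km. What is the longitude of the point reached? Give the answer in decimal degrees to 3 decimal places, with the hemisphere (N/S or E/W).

δ = d/R = 8917.2/6371.01 = 1.399652 rad
φ₂ = arcsin(sin φ₁ cos δ + cos φ₁ sin δ cos θ)
   = arcsin(0.80563·0.17031 + 0.59241·0.98539·0.19937) = 14.69005°
λ₂ = λ₁ + atan2(sin θ sin δ cos φ₁, cos δ − sin φ₁ sin φ₂) = 170.77834°

170.778°E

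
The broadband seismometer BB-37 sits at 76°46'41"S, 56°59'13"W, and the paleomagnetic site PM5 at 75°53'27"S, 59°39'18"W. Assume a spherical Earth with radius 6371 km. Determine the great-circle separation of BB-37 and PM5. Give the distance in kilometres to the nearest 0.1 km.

BB-37: φ = -76.77806°, λ = -56.98694°
PM5: φ = -75.89083°, λ = -59.65500°
Δφ = 0.8872°,  Δλ = -2.6681°
a = sin²(Δφ/2) + cos φ₁ cos φ₂ sin²(Δλ/2) = 0.000090
c = 2·arcsin(√a) = 0.018991 rad = 1.0881°
d = R·c = 6371 × 0.018991 = 121.0 km

121.0 km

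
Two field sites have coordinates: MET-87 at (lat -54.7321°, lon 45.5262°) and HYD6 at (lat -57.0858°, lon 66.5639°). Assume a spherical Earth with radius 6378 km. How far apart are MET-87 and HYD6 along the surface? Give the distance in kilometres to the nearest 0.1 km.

Δφ = -2.3537°,  Δλ = 21.0377°
a = sin²(Δφ/2) + cos φ₁ cos φ₂ sin²(Δλ/2) = 0.010878
c = 2·arcsin(√a) = 0.208979 rad = 11.9736°
d = R·c = 6378 × 0.208979 = 1332.9 km

1332.9 km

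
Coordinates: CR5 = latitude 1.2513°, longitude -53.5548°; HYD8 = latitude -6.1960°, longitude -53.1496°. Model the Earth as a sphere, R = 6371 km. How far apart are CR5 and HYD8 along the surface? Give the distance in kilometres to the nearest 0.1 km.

829.3 km

Δφ = -7.4473°,  Δλ = 0.4052°
a = sin²(Δφ/2) + cos φ₁ cos φ₂ sin²(Δλ/2) = 0.004230
c = 2·arcsin(√a) = 0.130172 rad = 7.4583°
d = R·c = 6371 × 0.130172 = 829.3 km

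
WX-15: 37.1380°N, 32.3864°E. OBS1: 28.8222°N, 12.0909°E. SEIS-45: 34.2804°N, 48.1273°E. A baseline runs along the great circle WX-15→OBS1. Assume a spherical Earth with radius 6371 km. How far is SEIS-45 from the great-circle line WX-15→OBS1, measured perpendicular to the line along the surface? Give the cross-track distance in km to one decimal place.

δ₁₃ = central angle WX-15→SEIS-45 = 0.228294 rad  (haversine)
θ₁₃ = bearing WX-15→SEIS-45 = 97.910°,  θ₁₂ = bearing WX-15→OBS1 = 249.803°
dₓₜ = R·arcsin(sin δ₁₃ · sin(θ₁₃ − θ₁₂)) = 6371·arcsin(0.22632·sin(-151.893°)) = -680.576 km
|dₓₜ| = 680.576 km

680.6 km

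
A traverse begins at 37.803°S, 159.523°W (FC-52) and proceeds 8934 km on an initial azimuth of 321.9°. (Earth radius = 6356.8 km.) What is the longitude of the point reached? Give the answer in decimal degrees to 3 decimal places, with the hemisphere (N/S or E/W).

155.346°E

δ = d/R = 8934/6356.8 = 1.405424 rad
φ₂ = arcsin(sin φ₁ cos δ + cos φ₁ sin δ cos θ)
   = arcsin(-0.61295·0.16462 + 0.79012·0.98636·0.78694) = 30.82312°
λ₂ = λ₁ + atan2(sin θ sin δ cos φ₁, cos δ − sin φ₁ sin φ₂) = 155.34593°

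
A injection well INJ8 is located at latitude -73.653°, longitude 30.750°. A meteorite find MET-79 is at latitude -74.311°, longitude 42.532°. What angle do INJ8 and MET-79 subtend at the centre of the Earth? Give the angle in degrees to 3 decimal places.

3.311°

Δφ = -0.6580°,  Δλ = 11.7820°
a = sin²(Δφ/2) + cos φ₁ cos φ₂ sin²(Δλ/2) = 0.000835
c = 2·arcsin(√a) = 0.057791 rad = 3.3112°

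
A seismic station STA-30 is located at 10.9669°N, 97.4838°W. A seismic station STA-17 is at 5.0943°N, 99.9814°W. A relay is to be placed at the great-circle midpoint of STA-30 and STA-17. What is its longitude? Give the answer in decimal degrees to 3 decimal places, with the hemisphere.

98.742°W

Bx = cos φ₂ cos Δλ = 0.995104,  By = cos φ₂ sin Δλ = -0.043405
φₘ = atan2(sin φ₁ + sin φ₂, √((cos φ₁ + Bx)² + By²)) = 8.03248°
λₘ = λ₁ + atan2(By, cos φ₁ + Bx) = -98.74164°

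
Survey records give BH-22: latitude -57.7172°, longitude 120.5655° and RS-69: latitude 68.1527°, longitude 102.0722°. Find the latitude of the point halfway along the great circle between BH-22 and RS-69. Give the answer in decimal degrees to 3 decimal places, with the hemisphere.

Bx = cos φ₂ cos Δλ = 0.352917,  By = cos φ₂ sin Δλ = -0.118039
φₘ = atan2(sin φ₁ + sin φ₂, √((cos φ₁ + Bx)² + By²)) = 5.28383°
λₘ = λ₁ + atan2(By, cos φ₁ + Bx) = 112.98546°

5.284°N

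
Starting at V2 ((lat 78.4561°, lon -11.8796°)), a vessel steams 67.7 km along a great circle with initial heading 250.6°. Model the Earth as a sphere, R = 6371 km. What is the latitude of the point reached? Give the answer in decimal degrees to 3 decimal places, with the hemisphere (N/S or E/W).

δ = d/R = 67.7/6371 = 0.010626 rad
φ₂ = arcsin(sin φ₁ cos δ + cos φ₁ sin δ cos θ)
   = arcsin(0.97977·0.99994 + 0.20012·0.01063·-0.33216) = 78.24003°
λ₂ = λ₁ + atan2(sin θ sin δ cos φ₁, cos δ − sin φ₁ sin φ₂) = -14.69834°

78.240°N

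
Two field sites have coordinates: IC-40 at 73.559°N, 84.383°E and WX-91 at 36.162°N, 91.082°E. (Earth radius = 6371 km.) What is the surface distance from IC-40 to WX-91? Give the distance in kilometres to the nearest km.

4175 km

Δφ = -37.3970°,  Δλ = 6.6990°
a = sin²(Δφ/2) + cos φ₁ cos φ₂ sin²(Δλ/2) = 0.103557
c = 2·arcsin(√a) = 0.655265 rad = 37.5439°
d = R·c = 6371 × 0.655265 = 4174.7 km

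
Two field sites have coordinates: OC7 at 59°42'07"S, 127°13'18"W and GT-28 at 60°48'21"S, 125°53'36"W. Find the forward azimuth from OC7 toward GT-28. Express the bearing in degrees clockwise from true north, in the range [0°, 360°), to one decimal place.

OC7: φ = -59.70194°, λ = -127.22167°
GT-28: φ = -60.80583°, λ = -125.89333°
Δλ = 1.3283°
y = sin Δλ · cos φ₂ = 0.011307
x = cos φ₁ sin φ₂ − sin φ₁ cos φ₂ cos Δλ = -0.019378
θ = atan2(y, x) = 149.7364° → 149.7364° (mod 360°)

149.7°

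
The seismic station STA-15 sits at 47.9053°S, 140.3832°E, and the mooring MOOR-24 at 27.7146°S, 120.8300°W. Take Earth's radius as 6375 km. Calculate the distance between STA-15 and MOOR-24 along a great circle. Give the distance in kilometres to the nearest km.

Δφ = 20.1907°,  Δλ = 98.7868°
a = sin²(Δφ/2) + cos φ₁ cos φ₂ sin²(Δλ/2) = 0.372778
c = 2·arcsin(√a) = 1.313524 rad = 75.2594°
d = R·c = 6375 × 1.313524 = 8373.7 km

8374 km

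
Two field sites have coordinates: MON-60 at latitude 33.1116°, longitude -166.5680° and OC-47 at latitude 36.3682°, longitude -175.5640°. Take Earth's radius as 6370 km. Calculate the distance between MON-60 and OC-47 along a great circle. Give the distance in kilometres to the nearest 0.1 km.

897.6 km

Δφ = 3.2566°,  Δλ = -8.9960°
a = sin²(Δφ/2) + cos φ₁ cos φ₂ sin²(Δλ/2) = 0.004956
c = 2·arcsin(√a) = 0.140909 rad = 8.0735°
d = R·c = 6370 × 0.140909 = 897.6 km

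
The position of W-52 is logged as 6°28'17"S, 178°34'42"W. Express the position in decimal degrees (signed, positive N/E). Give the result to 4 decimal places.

lat: 6.4714° S → -6.4714°
lon: 178.5783° W → -178.5783°

-6.4714°, -178.5783°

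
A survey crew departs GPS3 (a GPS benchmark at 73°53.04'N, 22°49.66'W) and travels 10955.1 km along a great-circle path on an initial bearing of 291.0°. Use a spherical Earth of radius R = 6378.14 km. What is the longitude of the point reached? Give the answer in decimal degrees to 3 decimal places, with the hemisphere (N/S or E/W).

GPS3: φ = +73.88400°, λ = -22.82767°
δ = d/R = 10955.1/6378.14 = 1.717601 rad
φ₂ = arcsin(sin φ₁ cos δ + cos φ₁ sin δ cos θ)
   = arcsin(0.96070·-0.14628 + 0.27758·0.98924·0.35837) = -2.41417°
λ₂ = λ₁ + atan2(sin θ sin δ cos φ₁, cos δ − sin φ₁ sin φ₂) = -135.25580°

135.256°W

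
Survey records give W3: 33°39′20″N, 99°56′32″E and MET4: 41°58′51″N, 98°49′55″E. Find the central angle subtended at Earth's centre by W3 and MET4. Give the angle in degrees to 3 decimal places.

8.371°

W3: φ = +33.65556°, λ = +99.94222°
MET4: φ = +41.98083°, λ = +98.83194°
Δφ = 8.3253°,  Δλ = -1.1103°
a = sin²(Δφ/2) + cos φ₁ cos φ₂ sin²(Δλ/2) = 0.005327
c = 2·arcsin(√a) = 0.146104 rad = 8.3711°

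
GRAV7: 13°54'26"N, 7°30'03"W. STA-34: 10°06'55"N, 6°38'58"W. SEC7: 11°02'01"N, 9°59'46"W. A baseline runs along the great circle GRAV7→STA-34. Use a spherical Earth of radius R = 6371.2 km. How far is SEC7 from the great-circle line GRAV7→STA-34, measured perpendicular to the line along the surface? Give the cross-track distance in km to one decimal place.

334.7 km

GRAV7: φ = +13.90722°, λ = -7.50083°
STA-34: φ = +10.11528°, λ = -6.64944°
SEC7: φ = +11.03361°, λ = -9.99611°
δ₁₃ = central angle GRAV7→SEC7 = 0.065751 rad  (haversine)
θ₁₃ = bearing GRAV7→SEC7 = 220.570°,  θ₁₂ = bearing GRAV7→STA-34 = 167.523°
dₓₜ = R·arcsin(sin δ₁₃ · sin(θ₁₃ − θ₁₂)) = 6371.2·arcsin(0.06570·sin(53.047°)) = 334.680 km
|dₓₜ| = 334.680 km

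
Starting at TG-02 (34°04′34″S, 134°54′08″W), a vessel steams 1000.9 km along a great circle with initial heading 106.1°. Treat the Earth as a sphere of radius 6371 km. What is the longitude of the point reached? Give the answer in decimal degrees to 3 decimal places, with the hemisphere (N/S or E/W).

TG-02: φ = -34.07611°, λ = -134.90222°
δ = d/R = 1000.9/6371 = 0.157102 rad
φ₂ = arcsin(sin φ₁ cos δ + cos φ₁ sin δ cos θ)
   = arcsin(-0.56029·0.98768 + 0.82829·0.15646·-0.27731) = -36.10958°
λ₂ = λ₁ + atan2(sin θ sin δ cos φ₁, cos δ − sin φ₁ sin φ₂) = -124.17897°

124.179°W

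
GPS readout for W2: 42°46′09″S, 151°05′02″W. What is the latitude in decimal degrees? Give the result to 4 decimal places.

42° + 46′/60 + 9″/3600 = 42 + 0.76667 + 0.00250 = 42.7692°

42.7692°S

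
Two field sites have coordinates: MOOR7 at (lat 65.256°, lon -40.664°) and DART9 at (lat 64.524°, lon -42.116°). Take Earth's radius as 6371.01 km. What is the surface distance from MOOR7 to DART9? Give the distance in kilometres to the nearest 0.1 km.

Δφ = -0.7320°,  Δλ = -1.4520°
a = sin²(Δφ/2) + cos φ₁ cos φ₂ sin²(Δλ/2) = 0.000070
c = 2·arcsin(√a) = 0.016699 rad = 0.9568°
d = R·c = 6371.01 × 0.016699 = 106.4 km

106.4 km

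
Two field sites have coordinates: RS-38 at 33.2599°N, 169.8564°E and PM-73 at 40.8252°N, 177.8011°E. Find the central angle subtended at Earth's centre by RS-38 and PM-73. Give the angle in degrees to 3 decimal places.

Δφ = 7.5653°,  Δλ = 7.9447°
a = sin²(Δφ/2) + cos φ₁ cos φ₂ sin²(Δλ/2) = 0.007389
c = 2·arcsin(√a) = 0.172130 rad = 9.8623°

9.862°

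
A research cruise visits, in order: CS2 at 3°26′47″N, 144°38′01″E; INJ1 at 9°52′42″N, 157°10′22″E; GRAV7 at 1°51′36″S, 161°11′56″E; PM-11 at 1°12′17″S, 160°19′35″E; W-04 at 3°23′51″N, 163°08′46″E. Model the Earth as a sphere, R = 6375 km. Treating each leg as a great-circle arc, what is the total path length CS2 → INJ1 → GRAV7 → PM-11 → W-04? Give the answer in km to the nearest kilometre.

CS2: φ = +3.44639°, λ = +144.63361°
INJ1: φ = +9.87833°, λ = +157.17278°
GRAV7: φ = -1.86000°, λ = +161.19889°
PM-11: φ = -1.20472°, λ = +160.32639°
W-04: φ = +3.39750°, λ = +163.14611°
CS2→INJ1: c = 0.244537 rad, d = 1558.92 km
INJ1→GRAV7: c = 0.216492 rad, d = 1380.14 km
GRAV7→PM-11: c = 0.019040 rad, d = 121.38 km
PM-11→W-04: c = 0.094190 rad, d = 600.46 km
Total = 1558.92 + 1380.14 + 121.38 + 600.46 = 3660.90 km

3661 km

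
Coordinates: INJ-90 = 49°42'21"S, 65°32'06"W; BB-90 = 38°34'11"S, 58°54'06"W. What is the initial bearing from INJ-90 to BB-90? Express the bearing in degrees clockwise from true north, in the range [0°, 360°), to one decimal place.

25.5°

INJ-90: φ = -49.70583°, λ = -65.53500°
BB-90: φ = -38.56972°, λ = -58.90167°
Δλ = 6.6333°
y = sin Δλ · cos φ₂ = 0.090315
x = cos φ₁ sin φ₂ − sin φ₁ cos φ₂ cos Δλ = 0.189148
θ = atan2(y, x) = 25.5238° → 25.5238° (mod 360°)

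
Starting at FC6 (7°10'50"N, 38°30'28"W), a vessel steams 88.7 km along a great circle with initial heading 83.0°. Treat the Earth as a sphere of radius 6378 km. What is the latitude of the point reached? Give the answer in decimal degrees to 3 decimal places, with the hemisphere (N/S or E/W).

FC6: φ = +7.18056°, λ = -38.50778°
δ = d/R = 88.7/6378 = 0.013907 rad
φ₂ = arcsin(sin φ₁ cos δ + cos φ₁ sin δ cos θ)
   = arcsin(0.12500·0.99990 + 0.99216·0.01391·0.12187) = 7.27697°
λ₂ = λ₁ + atan2(sin θ sin δ cos φ₁, cos δ − sin φ₁ sin φ₂) = -37.71047°

7.277°N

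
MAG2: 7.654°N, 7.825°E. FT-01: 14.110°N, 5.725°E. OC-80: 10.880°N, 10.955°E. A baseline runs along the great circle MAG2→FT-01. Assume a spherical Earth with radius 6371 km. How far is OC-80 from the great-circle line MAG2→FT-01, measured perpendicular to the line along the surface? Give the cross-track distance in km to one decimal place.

δ₁₃ = central angle MAG2→OC-80 = 0.077950 rad  (haversine)
θ₁₃ = bearing MAG2→OC-80 = 43.517°,  θ₁₂ = bearing MAG2→FT-01 = 342.473°
dₓₜ = R·arcsin(sin δ₁₃ · sin(θ₁₃ − θ₁₂)) = 6371·arcsin(0.07787·sin(-298.956°)) = 434.438 km
|dₓₜ| = 434.438 km

434.4 km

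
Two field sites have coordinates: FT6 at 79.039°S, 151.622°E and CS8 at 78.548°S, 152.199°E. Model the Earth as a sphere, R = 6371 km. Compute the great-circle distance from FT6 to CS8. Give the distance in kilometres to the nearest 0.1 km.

56.0 km

Δφ = 0.4910°,  Δλ = 0.5770°
a = sin²(Δφ/2) + cos φ₁ cos φ₂ sin²(Δλ/2) = 0.000019
c = 2·arcsin(√a) = 0.008790 rad = 0.5036°
d = R·c = 6371 × 0.008790 = 56.0 km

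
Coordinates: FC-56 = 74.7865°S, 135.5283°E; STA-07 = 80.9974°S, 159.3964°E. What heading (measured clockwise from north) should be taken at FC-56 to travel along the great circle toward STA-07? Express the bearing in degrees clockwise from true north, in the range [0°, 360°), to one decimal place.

Δλ = 23.8681°
y = sin Δλ · cos φ₂ = 0.063317
x = cos φ₁ sin φ₂ − sin φ₁ cos φ₂ cos Δλ = -0.121102
θ = atan2(y, x) = 152.3977° → 152.3977° (mod 360°)

152.4°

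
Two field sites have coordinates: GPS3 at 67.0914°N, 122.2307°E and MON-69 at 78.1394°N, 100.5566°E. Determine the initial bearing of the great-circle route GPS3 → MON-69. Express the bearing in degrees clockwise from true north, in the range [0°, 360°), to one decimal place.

339.7°

Δλ = -21.6741°
y = sin Δλ · cos φ₂ = -0.075908
x = cos φ₁ sin φ₂ − sin φ₁ cos φ₂ cos Δλ = 0.205016
θ = atan2(y, x) = -20.3173° → 339.6827° (mod 360°)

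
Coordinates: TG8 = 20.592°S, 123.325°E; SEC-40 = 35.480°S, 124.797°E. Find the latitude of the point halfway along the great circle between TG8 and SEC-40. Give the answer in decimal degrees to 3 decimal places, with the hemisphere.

Bx = cos φ₂ cos Δλ = 0.814049,  By = cos φ₂ sin Δλ = 0.020919
φₘ = atan2(sin φ₁ + sin φ₂, √((cos φ₁ + Bx)² + By²)) = -28.03795°
λₘ = λ₁ + atan2(By, cos φ₁ + Bx) = 124.00979°

28.038°S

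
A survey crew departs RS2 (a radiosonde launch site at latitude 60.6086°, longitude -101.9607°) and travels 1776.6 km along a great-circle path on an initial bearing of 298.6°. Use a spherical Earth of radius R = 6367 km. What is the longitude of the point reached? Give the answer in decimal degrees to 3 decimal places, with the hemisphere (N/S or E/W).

δ = d/R = 1776.6/6367 = 0.279033 rad
φ₂ = arcsin(sin φ₁ cos δ + cos φ₁ sin δ cos θ)
   = arcsin(0.87129·0.96132 + 0.49077·0.27543·0.47869) = 64.46121°
λ₂ = λ₁ + atan2(sin θ sin δ cos φ₁, cos δ − sin φ₁ sin φ₂) = -136.07920°

136.079°W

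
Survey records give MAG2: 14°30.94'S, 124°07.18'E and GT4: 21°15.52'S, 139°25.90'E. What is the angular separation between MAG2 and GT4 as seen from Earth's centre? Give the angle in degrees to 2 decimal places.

16.04°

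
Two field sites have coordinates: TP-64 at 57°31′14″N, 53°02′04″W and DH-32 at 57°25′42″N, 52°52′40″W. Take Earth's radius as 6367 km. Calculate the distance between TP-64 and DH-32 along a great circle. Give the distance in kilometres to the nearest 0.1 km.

13.9 km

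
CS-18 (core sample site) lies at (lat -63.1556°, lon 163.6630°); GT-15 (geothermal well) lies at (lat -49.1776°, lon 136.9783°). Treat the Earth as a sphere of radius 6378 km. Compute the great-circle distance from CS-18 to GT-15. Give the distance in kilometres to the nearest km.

2240 km

Δφ = 13.9780°,  Δλ = -26.6847°
a = sin²(Δφ/2) + cos φ₁ cos φ₂ sin²(Δλ/2) = 0.030526
c = 2·arcsin(√a) = 0.351238 rad = 20.1245°
d = R·c = 6378 × 0.351238 = 2240.2 km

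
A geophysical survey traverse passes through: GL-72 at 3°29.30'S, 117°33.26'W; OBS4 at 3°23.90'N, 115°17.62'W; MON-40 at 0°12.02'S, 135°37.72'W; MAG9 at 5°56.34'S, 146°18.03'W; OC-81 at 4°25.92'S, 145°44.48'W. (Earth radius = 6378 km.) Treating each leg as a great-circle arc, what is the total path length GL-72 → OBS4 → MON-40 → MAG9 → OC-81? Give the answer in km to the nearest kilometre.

GL-72: φ = -3.48833°, λ = -117.55433°
OBS4: φ = +3.39833°, λ = -115.29367°
MON-40: φ = -0.20033°, λ = -135.62867°
MAG9: φ = -5.93900°, λ = -146.30050°
OC-81: φ = -4.43200°, λ = -145.74133°
GL-72→OBS4: c = 0.126498 rad, d = 806.80 km
OBS4→MON-40: c = 0.360232 rad, d = 2297.56 km
MON-40→MAG9: c = 0.211175 rad, d = 1346.88 km
MAG9→OC-81: c = 0.028040 rad, d = 178.84 km
Total = 806.80 + 2297.56 + 1346.88 + 178.84 = 4630.08 km

4630 km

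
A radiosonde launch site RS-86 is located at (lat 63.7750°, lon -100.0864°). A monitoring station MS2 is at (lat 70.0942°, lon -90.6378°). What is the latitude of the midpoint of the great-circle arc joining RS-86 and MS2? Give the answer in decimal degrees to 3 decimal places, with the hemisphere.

67.004°N

Bx = cos φ₂ cos Δλ = 0.335856,  By = cos φ₂ sin Δλ = 0.055893
φₘ = atan2(sin φ₁ + sin φ₂, √((cos φ₁ + Bx)² + By²)) = 67.00362°
λₘ = λ₁ + atan2(By, cos φ₁ + Bx) = -95.97590°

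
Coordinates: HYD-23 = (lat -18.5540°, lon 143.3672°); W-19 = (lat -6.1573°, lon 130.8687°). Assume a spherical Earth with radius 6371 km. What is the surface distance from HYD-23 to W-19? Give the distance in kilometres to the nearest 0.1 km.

1932.5 km

Δφ = 12.3967°,  Δλ = -12.4985°
a = sin²(Δφ/2) + cos φ₁ cos φ₂ sin²(Δλ/2) = 0.022826
c = 2·arcsin(√a) = 0.303328 rad = 17.3794°
d = R·c = 6371 × 0.303328 = 1932.5 km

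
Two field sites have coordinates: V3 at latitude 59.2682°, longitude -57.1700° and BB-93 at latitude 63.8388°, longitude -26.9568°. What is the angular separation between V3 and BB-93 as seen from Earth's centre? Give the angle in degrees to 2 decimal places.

14.94°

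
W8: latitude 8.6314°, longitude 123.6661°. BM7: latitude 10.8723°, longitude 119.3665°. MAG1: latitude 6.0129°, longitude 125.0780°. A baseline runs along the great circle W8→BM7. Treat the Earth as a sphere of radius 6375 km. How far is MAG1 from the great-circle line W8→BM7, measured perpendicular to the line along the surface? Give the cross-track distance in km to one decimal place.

182.5 km

δ₁₃ = central angle W8→MAG1 = 0.051826 rad  (haversine)
θ₁₃ = bearing W8→MAG1 = 151.769°,  θ₁₂ = bearing W8→BM7 = 298.223°
dₓₜ = R·arcsin(sin δ₁₃ · sin(θ₁₃ − θ₁₂)) = 6375·arcsin(0.05180·sin(-146.454°)) = -182.516 km
|dₓₜ| = 182.516 km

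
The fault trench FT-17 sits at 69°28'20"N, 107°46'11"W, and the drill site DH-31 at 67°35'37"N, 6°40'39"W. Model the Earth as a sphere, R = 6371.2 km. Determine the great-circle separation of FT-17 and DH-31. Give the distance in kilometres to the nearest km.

FT-17: φ = +69.47222°, λ = -107.76972°
DH-31: φ = +67.59361°, λ = -6.67750°
Δφ = -1.8786°,  Δλ = 101.0922°
a = sin²(Δφ/2) + cos φ₁ cos φ₂ sin²(Δλ/2) = 0.079958
c = 2·arcsin(√a) = 0.573357 rad = 32.8510°
d = R·c = 6371.2 × 0.573357 = 3653.0 km

3653 km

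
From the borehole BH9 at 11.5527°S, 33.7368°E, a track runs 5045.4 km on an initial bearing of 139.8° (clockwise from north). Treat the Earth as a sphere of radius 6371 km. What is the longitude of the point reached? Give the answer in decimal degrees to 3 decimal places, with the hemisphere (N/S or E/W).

72.147°E

δ = d/R = 5045.4/6371 = 0.791932 rad
φ₂ = arcsin(sin φ₁ cos δ + cos φ₁ sin δ cos θ)
   = arcsin(-0.20027·0.70247 + 0.97974·0.71171·-0.76380) = -42.32020°
λ₂ = λ₁ + atan2(sin θ sin δ cos φ₁, cos δ − sin φ₁ sin φ₂) = 72.14739°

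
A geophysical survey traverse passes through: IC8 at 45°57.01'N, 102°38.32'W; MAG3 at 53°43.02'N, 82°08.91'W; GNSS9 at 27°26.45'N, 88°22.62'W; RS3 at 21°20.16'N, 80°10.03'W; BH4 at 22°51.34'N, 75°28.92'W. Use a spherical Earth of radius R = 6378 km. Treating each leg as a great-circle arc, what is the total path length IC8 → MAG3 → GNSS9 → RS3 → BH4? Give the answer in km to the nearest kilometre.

IC8: φ = +45.95017°, λ = -102.63867°
MAG3: φ = +53.71700°, λ = -82.14850°
GNSS9: φ = +27.44083°, λ = -88.37700°
RS3: φ = +21.33600°, λ = -80.16717°
BH4: φ = +22.85567°, λ = -75.48200°
IC8→MAG3: c = 0.266135 rad, d = 1697.41 km
MAG3→GNSS9: c = 0.465560 rad, d = 2969.34 km
GNSS9→RS3: c = 0.168382 rad, d = 1073.94 km
RS3→BH4: c = 0.080268 rad, d = 511.95 km
Total = 1697.41 + 2969.34 + 1073.94 + 511.95 = 6252.64 km

6253 km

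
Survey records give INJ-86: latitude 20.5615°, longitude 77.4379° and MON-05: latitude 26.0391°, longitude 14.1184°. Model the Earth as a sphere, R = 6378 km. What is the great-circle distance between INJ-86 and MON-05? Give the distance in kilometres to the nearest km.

6441 km

Δφ = 5.4776°,  Δλ = -63.3195°
a = sin²(Δφ/2) + cos φ₁ cos φ₂ sin²(Δλ/2) = 0.234043
c = 2·arcsin(√a) = 1.009937 rad = 57.8652°
d = R·c = 6378 × 1.009937 = 6441.4 km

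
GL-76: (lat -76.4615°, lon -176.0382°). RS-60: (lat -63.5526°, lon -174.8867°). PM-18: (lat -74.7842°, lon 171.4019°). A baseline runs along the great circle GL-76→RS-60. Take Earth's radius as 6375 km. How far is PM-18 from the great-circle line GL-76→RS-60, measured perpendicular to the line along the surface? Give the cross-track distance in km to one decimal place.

369.7 km

δ₁₃ = central angle GL-76→PM-18 = 0.061634 rad  (haversine)
θ₁₃ = bearing GL-76→PM-18 = 292.090°,  θ₁₂ = bearing GL-76→RS-60 = 2.295°
dₓₜ = R·arcsin(sin δ₁₃ · sin(θ₁₃ − θ₁₂)) = 6375·arcsin(0.06160·sin(289.795°)) = -369.673 km
|dₓₜ| = 369.673 km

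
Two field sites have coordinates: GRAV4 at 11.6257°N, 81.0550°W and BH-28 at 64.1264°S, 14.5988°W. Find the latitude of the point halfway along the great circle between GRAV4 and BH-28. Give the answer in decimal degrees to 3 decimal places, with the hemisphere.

Bx = cos φ₂ cos Δλ = 0.174315,  By = cos φ₂ sin Δλ = 0.400060
φₘ = atan2(sin φ₁ + sin φ₂, √((cos φ₁ + Bx)² + By²)) = -29.75971°
λₘ = λ₁ + atan2(By, cos φ₁ + Bx) = -61.93189°

29.760°S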